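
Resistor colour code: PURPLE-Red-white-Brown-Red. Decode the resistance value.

7290 Ω

Violet → 7 (first significant figure)
Red → 2 (second significant figure)
White → 9 (third significant figure)
Brown → ×10 multiplier
729 × 10 = 7290 Ω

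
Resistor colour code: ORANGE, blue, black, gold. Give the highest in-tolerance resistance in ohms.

Orange → 3 (first significant figure)
Blue → 6 (second significant figure)
Black → ×1 multiplier
Gold → ±5% tolerance
36 × 1 = 36 Ω
Highest = 36 × (1 + 5/100) = 37.8 Ω.

37.8 Ω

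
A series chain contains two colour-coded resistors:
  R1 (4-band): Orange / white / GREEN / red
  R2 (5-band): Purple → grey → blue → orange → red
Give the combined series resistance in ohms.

R1: orange, white → 39; green ×10^5 → 3900000 Ω.
R2: violet, grey, blue → 786; orange ×10^3 → 786000 Ω.
Series: 3900000 + 786000 = 4686000 Ω.

4686000 Ω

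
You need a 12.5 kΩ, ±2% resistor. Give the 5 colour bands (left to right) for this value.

brown, red, green, red, red

12500 Ω = 125 × 10^2.
1 → brown
2 → red
5 → green
Multiplier 10^2 → red.
±2% tolerance → red.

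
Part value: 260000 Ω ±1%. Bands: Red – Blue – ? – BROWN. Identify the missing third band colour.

yellow

260000 Ω = 26 × 10^4.
The third band is the multiplier, 10^4, which is yellow.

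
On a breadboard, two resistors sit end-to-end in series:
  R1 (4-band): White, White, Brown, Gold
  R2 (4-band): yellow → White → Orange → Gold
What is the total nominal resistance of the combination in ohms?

49990 Ω

R1: white, white → 99; brown ×10 → 990 Ω.
R2: yellow, white → 49; orange ×10^3 → 49000 Ω.
Series: 990 + 49000 = 49990 Ω.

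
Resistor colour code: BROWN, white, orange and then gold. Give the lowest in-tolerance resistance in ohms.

18050 Ω

Brown → 1 (first significant figure)
White → 9 (second significant figure)
Orange → ×10^3 multiplier
Gold → ±5% tolerance
19 × 1000 = 19000 Ω
Lowest = 19000 × (1 − 5/100) = 18050 Ω.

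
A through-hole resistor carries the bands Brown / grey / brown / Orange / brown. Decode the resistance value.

181000 Ω

Brown → 1 (first significant figure)
Grey → 8 (second significant figure)
Brown → 1 (third significant figure)
Orange → ×10^3 multiplier
181 × 1000 = 181000 Ω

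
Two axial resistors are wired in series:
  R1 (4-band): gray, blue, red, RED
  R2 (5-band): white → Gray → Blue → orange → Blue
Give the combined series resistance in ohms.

994600 Ω

R1: grey, blue → 86; red ×10^2 → 8600 Ω.
R2: white, grey, blue → 986; orange ×10^3 → 986000 Ω.
Series: 8600 + 986000 = 994600 Ω.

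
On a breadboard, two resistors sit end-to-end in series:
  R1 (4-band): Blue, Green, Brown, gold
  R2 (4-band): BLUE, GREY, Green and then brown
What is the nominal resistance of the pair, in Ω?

6800650 Ω

R1: blue, green → 65; brown ×10 → 650 Ω.
R2: blue, grey → 68; green ×10^5 → 6800000 Ω.
Series: 650 + 6800000 = 6800650 Ω.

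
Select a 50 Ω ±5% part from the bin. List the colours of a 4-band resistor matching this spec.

50 Ω = 50 × 10^0.
5 → green
0 → black
Multiplier 10^0 → black.
±5% tolerance → gold.

green, black, black, gold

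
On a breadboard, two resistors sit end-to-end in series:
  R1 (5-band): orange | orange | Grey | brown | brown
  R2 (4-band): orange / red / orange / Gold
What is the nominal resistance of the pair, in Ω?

35380 Ω

R1: orange, orange, grey → 338; brown ×10 → 3380 Ω.
R2: orange, red → 32; orange ×10^3 → 32000 Ω.
Series: 3380 + 32000 = 35380 Ω.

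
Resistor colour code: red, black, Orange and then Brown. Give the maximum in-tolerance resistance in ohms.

20200 Ω

Red → 2 (first significant figure)
Black → 0 (second significant figure)
Orange → ×10^3 multiplier
Brown → ±1% tolerance
20 × 1000 = 20000 Ω
Maximum = 20000 × (1 + 1/100) = 20200 Ω.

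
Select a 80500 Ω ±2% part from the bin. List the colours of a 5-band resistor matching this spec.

80500 Ω = 805 × 10^2.
8 → grey
0 → black
5 → green
Multiplier 10^2 → red.
±2% tolerance → red.

grey, black, green, red, red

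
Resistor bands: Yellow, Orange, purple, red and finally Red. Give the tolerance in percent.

±2%

The last band, red, is the tolerance band.
Red corresponds to ±2%.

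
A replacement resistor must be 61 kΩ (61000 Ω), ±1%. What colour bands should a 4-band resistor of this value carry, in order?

blue, brown, orange, brown

61000 Ω = 61 × 10^3.
6 → blue
1 → brown
Multiplier 10^3 → orange.
±1% tolerance → brown.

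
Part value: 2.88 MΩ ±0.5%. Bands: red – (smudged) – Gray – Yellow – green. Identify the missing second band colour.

grey

2880000 Ω = 288 × 10^4.
The second band gives digit 8 of the significand, and 8 is grey.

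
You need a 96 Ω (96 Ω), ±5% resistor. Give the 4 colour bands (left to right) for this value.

96 Ω = 96 × 10^0.
9 → white
6 → blue
Multiplier 10^0 → black.
±5% tolerance → gold.

white, blue, black, gold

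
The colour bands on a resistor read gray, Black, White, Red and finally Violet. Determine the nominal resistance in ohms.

Grey → 8 (first significant figure)
Black → 0 (second significant figure)
White → 9 (third significant figure)
Red → ×10^2 multiplier
809 × 100 = 80900 Ω

80900 Ω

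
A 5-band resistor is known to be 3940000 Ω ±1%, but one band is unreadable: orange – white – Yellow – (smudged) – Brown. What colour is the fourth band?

3940000 Ω = 394 × 10^4.
The fourth band is the multiplier, 10^4, which is yellow.

yellow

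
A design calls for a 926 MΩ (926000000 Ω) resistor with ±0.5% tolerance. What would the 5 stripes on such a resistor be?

926000000 Ω = 926 × 10^6.
9 → white
2 → red
6 → blue
Multiplier 10^6 → blue.
±0.5% tolerance → green.

white, red, blue, blue, green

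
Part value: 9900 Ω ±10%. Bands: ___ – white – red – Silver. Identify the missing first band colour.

9900 Ω = 99 × 10^2.
The first band gives digit 9 of the significand, and 9 is white.

white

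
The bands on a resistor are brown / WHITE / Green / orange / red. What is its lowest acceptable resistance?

Brown → 1 (first significant figure)
White → 9 (second significant figure)
Green → 5 (third significant figure)
Orange → ×10^3 multiplier
Red → ±2% tolerance
195 × 1000 = 195000 Ω
Lowest = 195000 × (1 − 2/100) = 191100 Ω.

191100 Ω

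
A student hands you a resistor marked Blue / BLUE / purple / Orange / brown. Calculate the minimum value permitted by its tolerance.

Blue → 6 (first significant figure)
Blue → 6 (second significant figure)
Violet → 7 (third significant figure)
Orange → ×10^3 multiplier
Brown → ±1% tolerance
667 × 1000 = 667000 Ω
Minimum = 667000 × (1 − 1/100) = 660330 Ω.

660330 Ω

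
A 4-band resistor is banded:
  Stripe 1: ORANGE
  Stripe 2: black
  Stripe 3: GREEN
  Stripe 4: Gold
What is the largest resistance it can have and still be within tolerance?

3150000 Ω

Orange → 3 (first significant figure)
Black → 0 (second significant figure)
Green → ×10^5 multiplier
Gold → ±5% tolerance
30 × 100000 = 3000000 Ω
Largest = 3000000 × (1 + 5/100) = 3150000 Ω.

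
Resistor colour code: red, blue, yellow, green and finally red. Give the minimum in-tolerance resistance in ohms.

Red → 2 (first significant figure)
Blue → 6 (second significant figure)
Yellow → 4 (third significant figure)
Green → ×10^5 multiplier
Red → ±2% tolerance
264 × 100000 = 26400000 Ω
Minimum = 26400000 × (1 − 2/100) = 25872000 Ω.

25872000 Ω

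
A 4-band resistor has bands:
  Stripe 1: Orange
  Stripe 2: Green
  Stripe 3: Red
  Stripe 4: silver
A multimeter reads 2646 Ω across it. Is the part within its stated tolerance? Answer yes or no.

no

Orange → 3 (first significant figure)
Green → 5 (second significant figure)
Red → ×10^2 multiplier
Silver → ±10% tolerance
35 × 100 = 3500 Ω
Allowed range: 3150 Ω to 3850 Ω.
2646 Ω lies outside that range.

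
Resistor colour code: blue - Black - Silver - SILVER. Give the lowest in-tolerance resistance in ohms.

Blue → 6 (first significant figure)
Black → 0 (second significant figure)
Silver → ×0.01 multiplier
Silver → ±10% tolerance
60 × 0.01 = 0.6 Ω
Lowest = 0.6 × (1 − 10/100) = 0.54 Ω.

0.54 Ω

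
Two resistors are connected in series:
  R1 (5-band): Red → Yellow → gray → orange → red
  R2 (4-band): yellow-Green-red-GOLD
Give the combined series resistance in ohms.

252500 Ω

R1: red, yellow, grey → 248; orange ×10^3 → 248000 Ω.
R2: yellow, green → 45; red ×10^2 → 4500 Ω.
Series: 248000 + 4500 = 252500 Ω.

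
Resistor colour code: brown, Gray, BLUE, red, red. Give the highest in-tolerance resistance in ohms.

18972 Ω

Brown → 1 (first significant figure)
Grey → 8 (second significant figure)
Blue → 6 (third significant figure)
Red → ×10^2 multiplier
Red → ±2% tolerance
186 × 100 = 18600 Ω
Highest = 18600 × (1 + 2/100) = 18972 Ω.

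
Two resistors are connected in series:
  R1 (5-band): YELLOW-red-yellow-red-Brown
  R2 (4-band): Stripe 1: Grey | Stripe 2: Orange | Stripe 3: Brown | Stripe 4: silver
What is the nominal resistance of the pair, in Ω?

R1: yellow, red, yellow → 424; red ×10^2 → 42400 Ω.
R2: grey, orange → 83; brown ×10 → 830 Ω.
Series: 42400 + 830 = 43230 Ω.

43230 Ω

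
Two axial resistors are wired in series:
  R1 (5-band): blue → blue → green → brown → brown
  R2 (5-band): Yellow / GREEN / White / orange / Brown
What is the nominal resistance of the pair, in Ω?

R1: blue, blue, green → 665; brown ×10 → 6650 Ω.
R2: yellow, green, white → 459; orange ×10^3 → 459000 Ω.
Series: 6650 + 459000 = 465650 Ω.

465650 Ω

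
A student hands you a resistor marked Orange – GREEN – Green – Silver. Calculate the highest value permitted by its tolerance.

3850000 Ω

Orange → 3 (first significant figure)
Green → 5 (second significant figure)
Green → ×10^5 multiplier
Silver → ±10% tolerance
35 × 100000 = 3500000 Ω
Highest = 3500000 × (1 + 10/100) = 3850000 Ω.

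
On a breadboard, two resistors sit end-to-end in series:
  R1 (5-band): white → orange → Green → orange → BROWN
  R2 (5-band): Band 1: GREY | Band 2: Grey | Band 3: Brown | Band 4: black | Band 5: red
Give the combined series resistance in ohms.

935881 Ω

R1: white, orange, green → 935; orange ×10^3 → 935000 Ω.
R2: grey, grey, brown → 881; black ×1 → 881 Ω.
Series: 935000 + 881 = 935881 Ω.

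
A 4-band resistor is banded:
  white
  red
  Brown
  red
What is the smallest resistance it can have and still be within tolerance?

White → 9 (first significant figure)
Red → 2 (second significant figure)
Brown → ×10 multiplier
Red → ±2% tolerance
92 × 10 = 920 Ω
Smallest = 920 × (1 − 2/100) = 901.6 Ω.

901.6 Ω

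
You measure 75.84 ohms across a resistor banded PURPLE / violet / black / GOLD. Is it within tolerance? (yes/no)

Violet → 7 (first significant figure)
Violet → 7 (second significant figure)
Black → ×1 multiplier
Gold → ±5% tolerance
77 × 1 = 77 Ω
Allowed range: 73.15 Ω to 80.85 Ω.
75.84 ohms lies inside that range.

yes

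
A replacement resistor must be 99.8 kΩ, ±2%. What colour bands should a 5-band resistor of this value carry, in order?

white, white, grey, red, red

99800 Ω = 998 × 10^2.
9 → white
9 → white
8 → grey
Multiplier 10^2 → red.
±2% tolerance → red.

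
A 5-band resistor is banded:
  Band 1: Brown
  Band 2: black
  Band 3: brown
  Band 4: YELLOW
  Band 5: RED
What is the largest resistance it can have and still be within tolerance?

Brown → 1 (first significant figure)
Black → 0 (second significant figure)
Brown → 1 (third significant figure)
Yellow → ×10^4 multiplier
Red → ±2% tolerance
101 × 10000 = 1010000 Ω
Largest = 1010000 × (1 + 2/100) = 1030200 Ω.

1030200 Ω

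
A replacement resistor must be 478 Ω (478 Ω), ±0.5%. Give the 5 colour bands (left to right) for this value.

478 Ω = 478 × 10^0.
4 → yellow
7 → violet
8 → grey
Multiplier 10^0 → black.
±0.5% tolerance → green.

yellow, violet, grey, black, green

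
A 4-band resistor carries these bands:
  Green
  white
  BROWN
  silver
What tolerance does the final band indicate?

The last band, silver, is the tolerance band.
Silver corresponds to ±10%.

±10%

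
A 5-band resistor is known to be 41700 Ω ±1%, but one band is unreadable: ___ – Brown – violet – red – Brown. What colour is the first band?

yellow

41700 Ω = 417 × 10^2.
The first band gives digit 4 of the significand, and 4 is yellow.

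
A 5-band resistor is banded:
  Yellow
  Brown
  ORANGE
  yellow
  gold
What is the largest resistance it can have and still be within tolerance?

Yellow → 4 (first significant figure)
Brown → 1 (second significant figure)
Orange → 3 (third significant figure)
Yellow → ×10^4 multiplier
Gold → ±5% tolerance
413 × 10000 = 4130000 Ω
Largest = 4130000 × (1 + 5/100) = 4336500 Ω.

4336500 Ω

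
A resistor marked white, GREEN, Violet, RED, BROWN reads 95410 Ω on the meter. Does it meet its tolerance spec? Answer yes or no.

White → 9 (first significant figure)
Green → 5 (second significant figure)
Violet → 7 (third significant figure)
Red → ×10^2 multiplier
Brown → ±1% tolerance
957 × 100 = 95700 Ω
Allowed range: 94743 Ω to 96657 Ω.
95410 Ω lies inside that range.

yes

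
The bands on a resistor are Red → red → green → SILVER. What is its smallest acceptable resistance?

Red → 2 (first significant figure)
Red → 2 (second significant figure)
Green → ×10^5 multiplier
Silver → ±10% tolerance
22 × 100000 = 2200000 Ω
Smallest = 2200000 × (1 − 10/100) = 1980000 Ω.

1980000 Ω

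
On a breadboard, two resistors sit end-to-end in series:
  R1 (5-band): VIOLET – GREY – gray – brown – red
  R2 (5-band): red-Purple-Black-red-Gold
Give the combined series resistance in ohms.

R1: violet, grey, grey → 788; brown ×10 → 7880 Ω.
R2: red, violet, black → 270; red ×10^2 → 27000 Ω.
Series: 7880 + 27000 = 34880 Ω.

34880 Ω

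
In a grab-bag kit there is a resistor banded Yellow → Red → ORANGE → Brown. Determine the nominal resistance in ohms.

42000 Ω

Yellow → 4 (first significant figure)
Red → 2 (second significant figure)
Orange → ×10^3 multiplier
42 × 1000 = 42000 Ω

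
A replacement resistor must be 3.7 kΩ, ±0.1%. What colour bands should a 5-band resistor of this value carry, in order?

orange, violet, black, brown, violet

3700 Ω = 370 × 10^1.
3 → orange
7 → violet
0 → black
Multiplier 10^1 → brown.
±0.1% tolerance → violet.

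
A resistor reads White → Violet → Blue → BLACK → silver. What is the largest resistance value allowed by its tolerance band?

White → 9 (first significant figure)
Violet → 7 (second significant figure)
Blue → 6 (third significant figure)
Black → ×1 multiplier
Silver → ±10% tolerance
976 × 1 = 976 Ω
Largest = 976 × (1 + 10/100) = 1073.6 Ω.

1073.6 Ω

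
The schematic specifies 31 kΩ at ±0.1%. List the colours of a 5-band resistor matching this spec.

31000 Ω = 310 × 10^2.
3 → orange
1 → brown
0 → black
Multiplier 10^2 → red.
±0.1% tolerance → violet.

orange, brown, black, red, violet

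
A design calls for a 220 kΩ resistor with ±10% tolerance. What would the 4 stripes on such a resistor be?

220000 Ω = 22 × 10^4.
2 → red
2 → red
Multiplier 10^4 → yellow.
±10% tolerance → silver.

red, red, yellow, silver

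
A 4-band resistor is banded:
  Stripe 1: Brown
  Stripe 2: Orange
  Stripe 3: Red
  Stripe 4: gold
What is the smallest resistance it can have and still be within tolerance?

1235 Ω

Brown → 1 (first significant figure)
Orange → 3 (second significant figure)
Red → ×10^2 multiplier
Gold → ±5% tolerance
13 × 100 = 1300 Ω
Smallest = 1300 × (1 − 5/100) = 1235 Ω.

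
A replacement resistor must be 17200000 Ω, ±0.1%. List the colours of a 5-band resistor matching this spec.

brown, violet, red, green, violet

17200000 Ω = 172 × 10^5.
1 → brown
7 → violet
2 → red
Multiplier 10^5 → green.
±0.1% tolerance → violet.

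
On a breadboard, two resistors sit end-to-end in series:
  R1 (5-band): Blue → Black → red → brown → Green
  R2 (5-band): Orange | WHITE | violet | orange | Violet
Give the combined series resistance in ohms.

R1: blue, black, red → 602; brown ×10 → 6020 Ω.
R2: orange, white, violet → 397; orange ×10^3 → 397000 Ω.
Series: 6020 + 397000 = 403020 Ω.

403020 Ω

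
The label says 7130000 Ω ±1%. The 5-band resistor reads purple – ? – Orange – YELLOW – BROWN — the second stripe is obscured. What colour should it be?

7130000 Ω = 713 × 10^4.
The second band gives digit 1 of the significand, and 1 is brown.

brown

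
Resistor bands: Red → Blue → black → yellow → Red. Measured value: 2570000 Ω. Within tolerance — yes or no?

yes

Red → 2 (first significant figure)
Blue → 6 (second significant figure)
Black → 0 (third significant figure)
Yellow → ×10^4 multiplier
Red → ±2% tolerance
260 × 10000 = 2600000 Ω
Allowed range: 2548000 Ω to 2652000 Ω.
2570000 Ω lies inside that range.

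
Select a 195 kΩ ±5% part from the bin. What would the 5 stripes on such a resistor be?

195000 Ω = 195 × 10^3.
1 → brown
9 → white
5 → green
Multiplier 10^3 → orange.
±5% tolerance → gold.

brown, white, green, orange, gold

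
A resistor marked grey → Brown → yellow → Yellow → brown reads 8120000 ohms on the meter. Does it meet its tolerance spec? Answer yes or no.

yes

Grey → 8 (first significant figure)
Brown → 1 (second significant figure)
Yellow → 4 (third significant figure)
Yellow → ×10^4 multiplier
Brown → ±1% tolerance
814 × 10000 = 8140000 Ω
Allowed range: 8058600 Ω to 8221400 Ω.
8120000 ohms lies inside that range.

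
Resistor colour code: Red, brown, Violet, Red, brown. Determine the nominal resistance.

Red → 2 (first significant figure)
Brown → 1 (second significant figure)
Violet → 7 (third significant figure)
Red → ×10^2 multiplier
217 × 100 = 21700 Ω

21700 Ω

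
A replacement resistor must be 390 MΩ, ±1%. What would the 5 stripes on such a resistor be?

390000000 Ω = 390 × 10^6.
3 → orange
9 → white
0 → black
Multiplier 10^6 → blue.
±1% tolerance → brown.

orange, white, black, blue, brown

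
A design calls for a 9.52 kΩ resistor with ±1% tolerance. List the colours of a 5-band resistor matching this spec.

white, green, red, brown, brown

9520 Ω = 952 × 10^1.
9 → white
5 → green
2 → red
Multiplier 10^1 → brown.
±1% tolerance → brown.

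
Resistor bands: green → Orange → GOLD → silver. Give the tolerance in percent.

The last band, silver, is the tolerance band.
Silver corresponds to ±10%.

±10%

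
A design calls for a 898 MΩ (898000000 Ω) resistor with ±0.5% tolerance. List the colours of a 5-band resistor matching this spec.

grey, white, grey, blue, green

898000000 Ω = 898 × 10^6.
8 → grey
9 → white
8 → grey
Multiplier 10^6 → blue.
±0.5% tolerance → green.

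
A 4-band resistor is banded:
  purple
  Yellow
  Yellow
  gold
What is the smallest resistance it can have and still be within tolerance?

703000 Ω

Violet → 7 (first significant figure)
Yellow → 4 (second significant figure)
Yellow → ×10^4 multiplier
Gold → ±5% tolerance
74 × 10000 = 740000 Ω
Smallest = 740000 × (1 − 5/100) = 703000 Ω.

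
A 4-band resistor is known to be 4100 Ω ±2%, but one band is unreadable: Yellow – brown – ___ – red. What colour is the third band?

4100 Ω = 41 × 10^2.
The third band is the multiplier, 10^2, which is red.

red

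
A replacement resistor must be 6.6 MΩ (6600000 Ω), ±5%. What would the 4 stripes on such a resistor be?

blue, blue, green, gold

6600000 Ω = 66 × 10^5.
6 → blue
6 → blue
Multiplier 10^5 → green.
±5% tolerance → gold.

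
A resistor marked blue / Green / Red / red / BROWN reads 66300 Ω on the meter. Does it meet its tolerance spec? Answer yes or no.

no

Blue → 6 (first significant figure)
Green → 5 (second significant figure)
Red → 2 (third significant figure)
Red → ×10^2 multiplier
Brown → ±1% tolerance
652 × 100 = 65200 Ω
Allowed range: 64548 Ω to 65852 Ω.
66300 Ω lies outside that range.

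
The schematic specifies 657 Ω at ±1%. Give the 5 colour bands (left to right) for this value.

blue, green, violet, black, brown

657 Ω = 657 × 10^0.
6 → blue
5 → green
7 → violet
Multiplier 10^0 → black.
±1% tolerance → brown.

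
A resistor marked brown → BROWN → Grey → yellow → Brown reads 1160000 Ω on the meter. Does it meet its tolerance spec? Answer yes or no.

Brown → 1 (first significant figure)
Brown → 1 (second significant figure)
Grey → 8 (third significant figure)
Yellow → ×10^4 multiplier
Brown → ±1% tolerance
118 × 10000 = 1180000 Ω
Allowed range: 1168200 Ω to 1191800 Ω.
1160000 Ω lies outside that range.

no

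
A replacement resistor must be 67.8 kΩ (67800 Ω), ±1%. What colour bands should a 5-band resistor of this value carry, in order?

67800 Ω = 678 × 10^2.
6 → blue
7 → violet
8 → grey
Multiplier 10^2 → red.
±1% tolerance → brown.

blue, violet, grey, red, brown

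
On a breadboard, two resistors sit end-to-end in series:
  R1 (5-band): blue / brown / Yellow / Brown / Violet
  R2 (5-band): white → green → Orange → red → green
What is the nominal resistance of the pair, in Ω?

R1: blue, brown, yellow → 614; brown ×10 → 6140 Ω.
R2: white, green, orange → 953; red ×10^2 → 95300 Ω.
Series: 6140 + 95300 = 101440 Ω.

101440 Ω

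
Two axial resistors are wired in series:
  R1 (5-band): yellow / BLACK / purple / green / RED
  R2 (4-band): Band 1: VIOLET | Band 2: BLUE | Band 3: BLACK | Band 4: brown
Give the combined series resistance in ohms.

40700076 Ω

R1: yellow, black, violet → 407; green ×10^5 → 40700000 Ω.
R2: violet, blue → 76; black ×1 → 76 Ω.
Series: 40700000 + 76 = 40700076 Ω.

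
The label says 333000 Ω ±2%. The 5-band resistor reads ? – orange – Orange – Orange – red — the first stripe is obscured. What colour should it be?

333000 Ω = 333 × 10^3.
The first band gives digit 3 of the significand, and 3 is orange.

orange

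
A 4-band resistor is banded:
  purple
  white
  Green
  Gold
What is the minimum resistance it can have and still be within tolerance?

7505000 Ω

Violet → 7 (first significant figure)
White → 9 (second significant figure)
Green → ×10^5 multiplier
Gold → ±5% tolerance
79 × 100000 = 7900000 Ω
Minimum = 7900000 × (1 − 5/100) = 7505000 Ω.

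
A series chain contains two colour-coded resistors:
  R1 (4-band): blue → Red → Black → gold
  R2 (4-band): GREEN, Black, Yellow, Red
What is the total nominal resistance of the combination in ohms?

500062 Ω

R1: blue, red → 62; black ×1 → 62 Ω.
R2: green, black → 50; yellow ×10^4 → 500000 Ω.
Series: 62 + 500000 = 500062 Ω.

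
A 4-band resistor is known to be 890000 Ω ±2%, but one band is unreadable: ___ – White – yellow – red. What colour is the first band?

890000 Ω = 89 × 10^4.
The first band gives digit 8 of the significand, and 8 is grey.

grey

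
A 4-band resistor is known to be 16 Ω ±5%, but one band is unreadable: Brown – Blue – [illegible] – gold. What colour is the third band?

black

16 Ω = 16 × 10^0.
The third band is the multiplier, 10^0, which is black.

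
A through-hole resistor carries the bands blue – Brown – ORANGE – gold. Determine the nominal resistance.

Blue → 6 (first significant figure)
Brown → 1 (second significant figure)
Orange → ×10^3 multiplier
61 × 1000 = 61000 Ω

61000 Ω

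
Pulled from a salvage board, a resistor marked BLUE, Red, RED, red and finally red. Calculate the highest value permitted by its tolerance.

Blue → 6 (first significant figure)
Red → 2 (second significant figure)
Red → 2 (third significant figure)
Red → ×10^2 multiplier
Red → ±2% tolerance
622 × 100 = 62200 Ω
Highest = 62200 × (1 + 2/100) = 63444 Ω.

63444 Ω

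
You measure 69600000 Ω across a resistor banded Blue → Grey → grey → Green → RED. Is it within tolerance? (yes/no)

yes

Blue → 6 (first significant figure)
Grey → 8 (second significant figure)
Grey → 8 (third significant figure)
Green → ×10^5 multiplier
Red → ±2% tolerance
688 × 100000 = 68800000 Ω
Allowed range: 67424000 Ω to 70176000 Ω.
69600000 Ω lies inside that range.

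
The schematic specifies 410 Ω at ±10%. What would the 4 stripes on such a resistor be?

410 Ω = 41 × 10^1.
4 → yellow
1 → brown
Multiplier 10^1 → brown.
±10% tolerance → silver.

yellow, brown, brown, silver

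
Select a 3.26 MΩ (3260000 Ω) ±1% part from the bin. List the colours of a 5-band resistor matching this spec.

orange, red, blue, yellow, brown

3260000 Ω = 326 × 10^4.
3 → orange
2 → red
6 → blue
Multiplier 10^4 → yellow.
±1% tolerance → brown.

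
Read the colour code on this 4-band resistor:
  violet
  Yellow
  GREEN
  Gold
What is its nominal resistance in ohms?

7400000 Ω

Violet → 7 (first significant figure)
Yellow → 4 (second significant figure)
Green → ×10^5 multiplier
74 × 100000 = 7400000 Ω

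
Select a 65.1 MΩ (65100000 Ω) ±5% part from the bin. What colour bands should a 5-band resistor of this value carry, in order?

65100000 Ω = 651 × 10^5.
6 → blue
5 → green
1 → brown
Multiplier 10^5 → green.
±5% tolerance → gold.

blue, green, brown, green, gold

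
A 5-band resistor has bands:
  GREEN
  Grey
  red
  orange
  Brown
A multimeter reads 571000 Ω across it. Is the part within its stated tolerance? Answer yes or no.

Green → 5 (first significant figure)
Grey → 8 (second significant figure)
Red → 2 (third significant figure)
Orange → ×10^3 multiplier
Brown → ±1% tolerance
582 × 1000 = 582000 Ω
Allowed range: 576180 Ω to 587820 Ω.
571000 Ω lies outside that range.

no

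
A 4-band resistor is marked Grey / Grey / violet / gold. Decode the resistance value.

Grey → 8 (first significant figure)
Grey → 8 (second significant figure)
Violet → ×10^7 multiplier
88 × 10000000 = 880000000 Ω

880000000 Ω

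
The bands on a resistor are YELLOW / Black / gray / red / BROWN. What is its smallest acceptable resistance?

40392 Ω

Yellow → 4 (first significant figure)
Black → 0 (second significant figure)
Grey → 8 (third significant figure)
Red → ×10^2 multiplier
Brown → ±1% tolerance
408 × 100 = 40800 Ω
Smallest = 40800 × (1 − 1/100) = 40392 Ω.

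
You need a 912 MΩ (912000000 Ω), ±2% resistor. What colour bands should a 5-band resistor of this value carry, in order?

912000000 Ω = 912 × 10^6.
9 → white
1 → brown
2 → red
Multiplier 10^6 → blue.
±2% tolerance → red.

white, brown, red, blue, red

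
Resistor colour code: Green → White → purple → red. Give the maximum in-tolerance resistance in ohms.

601800000 Ω

Green → 5 (first significant figure)
White → 9 (second significant figure)
Violet → ×10^7 multiplier
Red → ±2% tolerance
59 × 10000000 = 590000000 Ω
Maximum = 590000000 × (1 + 2/100) = 601800000 Ω.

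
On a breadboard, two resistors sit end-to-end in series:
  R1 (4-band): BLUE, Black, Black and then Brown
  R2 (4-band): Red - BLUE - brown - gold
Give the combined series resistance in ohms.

320 Ω

R1: blue, black → 60; black ×1 → 60 Ω.
R2: red, blue → 26; brown ×10 → 260 Ω.
Series: 60 + 260 = 320 Ω.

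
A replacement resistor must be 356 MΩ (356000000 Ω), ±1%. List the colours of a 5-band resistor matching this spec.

356000000 Ω = 356 × 10^6.
3 → orange
5 → green
6 → blue
Multiplier 10^6 → blue.
±1% tolerance → brown.

orange, green, blue, blue, brown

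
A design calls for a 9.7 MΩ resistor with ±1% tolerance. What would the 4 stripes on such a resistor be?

white, violet, green, brown

9700000 Ω = 97 × 10^5.
9 → white
7 → violet
Multiplier 10^5 → green.
±1% tolerance → brown.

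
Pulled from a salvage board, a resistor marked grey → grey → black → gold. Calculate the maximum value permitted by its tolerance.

92.4 Ω

Grey → 8 (first significant figure)
Grey → 8 (second significant figure)
Black → ×1 multiplier
Gold → ±5% tolerance
88 × 1 = 88 Ω
Maximum = 88 × (1 + 5/100) = 92.4 Ω.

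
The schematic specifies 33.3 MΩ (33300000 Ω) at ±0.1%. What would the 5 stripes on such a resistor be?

33300000 Ω = 333 × 10^5.
3 → orange
3 → orange
3 → orange
Multiplier 10^5 → green.
±0.1% tolerance → violet.

orange, orange, orange, green, violet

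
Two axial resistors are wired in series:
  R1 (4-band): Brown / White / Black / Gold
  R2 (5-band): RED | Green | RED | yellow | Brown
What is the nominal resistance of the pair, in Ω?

R1: brown, white → 19; black ×1 → 19 Ω.
R2: red, green, red → 252; yellow ×10^4 → 2520000 Ω.
Series: 19 + 2520000 = 2520019 Ω.

2520019 Ω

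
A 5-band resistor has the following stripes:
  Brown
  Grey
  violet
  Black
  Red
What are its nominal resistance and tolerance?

187 Ω ±2%

Brown → 1 (first significant figure)
Grey → 8 (second significant figure)
Violet → 7 (third significant figure)
Black → ×1 multiplier
Red → ±2% tolerance
187 × 1 = 187 Ω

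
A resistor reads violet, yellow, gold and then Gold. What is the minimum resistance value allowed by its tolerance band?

7.03 Ω

Violet → 7 (first significant figure)
Yellow → 4 (second significant figure)
Gold → ×0.1 multiplier
Gold → ±5% tolerance
74 × 0.1 = 7.4 Ω
Minimum = 7.4 × (1 − 5/100) = 7.03 Ω.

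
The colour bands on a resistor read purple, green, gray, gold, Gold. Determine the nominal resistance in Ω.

75.8 Ω

Violet → 7 (first significant figure)
Green → 5 (second significant figure)
Grey → 8 (third significant figure)
Gold → ×0.1 multiplier
758 × 0.1 = 75.8 Ω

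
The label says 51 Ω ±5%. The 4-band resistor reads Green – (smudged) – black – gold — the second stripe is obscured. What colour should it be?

51 Ω = 51 × 10^0.
The second band gives digit 1 of the significand, and 1 is brown.

brown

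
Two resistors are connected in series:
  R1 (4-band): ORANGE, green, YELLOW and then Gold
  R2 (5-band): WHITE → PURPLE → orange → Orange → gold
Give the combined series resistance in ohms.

R1: orange, green → 35; yellow ×10^4 → 350000 Ω.
R2: white, violet, orange → 973; orange ×10^3 → 973000 Ω.
Series: 350000 + 973000 = 1323000 Ω.

1323000 Ω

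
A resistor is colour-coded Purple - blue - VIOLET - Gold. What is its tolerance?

±5%

The last band, gold, is the tolerance band.
Gold corresponds to ±5%.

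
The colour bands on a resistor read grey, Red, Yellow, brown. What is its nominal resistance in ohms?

820000 Ω

Grey → 8 (first significant figure)
Red → 2 (second significant figure)
Yellow → ×10^4 multiplier
82 × 10000 = 820000 Ω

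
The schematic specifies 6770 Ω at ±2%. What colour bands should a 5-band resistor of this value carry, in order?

6770 Ω = 677 × 10^1.
6 → blue
7 → violet
7 → violet
Multiplier 10^1 → brown.
±2% tolerance → red.

blue, violet, violet, brown, red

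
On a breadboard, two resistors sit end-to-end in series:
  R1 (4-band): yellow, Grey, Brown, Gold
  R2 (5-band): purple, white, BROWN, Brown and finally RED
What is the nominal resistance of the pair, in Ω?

8390 Ω

R1: yellow, grey → 48; brown ×10 → 480 Ω.
R2: violet, white, brown → 791; brown ×10 → 7910 Ω.
Series: 480 + 7910 = 8390 Ω.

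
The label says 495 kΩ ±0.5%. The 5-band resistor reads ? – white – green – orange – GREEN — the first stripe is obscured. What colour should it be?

yellow

495000 Ω = 495 × 10^3.
The first band gives digit 4 of the significand, and 4 is yellow.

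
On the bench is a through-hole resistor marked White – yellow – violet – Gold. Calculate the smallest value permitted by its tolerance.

White → 9 (first significant figure)
Yellow → 4 (second significant figure)
Violet → ×10^7 multiplier
Gold → ±5% tolerance
94 × 10000000 = 940000000 Ω
Smallest = 940000000 × (1 − 5/100) = 893000000 Ω.

893000000 Ω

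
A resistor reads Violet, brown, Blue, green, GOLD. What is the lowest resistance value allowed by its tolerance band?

Violet → 7 (first significant figure)
Brown → 1 (second significant figure)
Blue → 6 (third significant figure)
Green → ×10^5 multiplier
Gold → ±5% tolerance
716 × 100000 = 71600000 Ω
Lowest = 71600000 × (1 − 5/100) = 68020000 Ω.

68020000 Ω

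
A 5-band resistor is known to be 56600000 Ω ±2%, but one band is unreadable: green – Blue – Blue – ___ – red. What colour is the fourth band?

green

56600000 Ω = 566 × 10^5.
The fourth band is the multiplier, 10^5, which is green.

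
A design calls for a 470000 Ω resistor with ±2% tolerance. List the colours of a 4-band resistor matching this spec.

470000 Ω = 47 × 10^4.
4 → yellow
7 → violet
Multiplier 10^4 → yellow.
±2% tolerance → red.

yellow, violet, yellow, red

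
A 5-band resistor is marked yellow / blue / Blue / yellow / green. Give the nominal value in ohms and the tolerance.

4660000 Ω ±0.5%

Yellow → 4 (first significant figure)
Blue → 6 (second significant figure)
Blue → 6 (third significant figure)
Yellow → ×10^4 multiplier
Green → ±0.5% tolerance
466 × 10000 = 4660000 Ω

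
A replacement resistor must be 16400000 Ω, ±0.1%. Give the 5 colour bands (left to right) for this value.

brown, blue, yellow, green, violet

16400000 Ω = 164 × 10^5.
1 → brown
6 → blue
4 → yellow
Multiplier 10^5 → green.
±0.1% tolerance → violet.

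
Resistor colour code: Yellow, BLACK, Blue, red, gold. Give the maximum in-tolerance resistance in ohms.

Yellow → 4 (first significant figure)
Black → 0 (second significant figure)
Blue → 6 (third significant figure)
Red → ×10^2 multiplier
Gold → ±5% tolerance
406 × 100 = 40600 Ω
Maximum = 40600 × (1 + 5/100) = 42630 Ω.

42630 Ω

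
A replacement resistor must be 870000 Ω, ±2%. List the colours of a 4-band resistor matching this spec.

870000 Ω = 87 × 10^4.
8 → grey
7 → violet
Multiplier 10^4 → yellow.
±2% tolerance → red.

grey, violet, yellow, red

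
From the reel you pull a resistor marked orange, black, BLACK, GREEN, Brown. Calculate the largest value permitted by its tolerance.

Orange → 3 (first significant figure)
Black → 0 (second significant figure)
Black → 0 (third significant figure)
Green → ×10^5 multiplier
Brown → ±1% tolerance
300 × 100000 = 30000000 Ω
Largest = 30000000 × (1 + 1/100) = 30300000 Ω.

30300000 Ω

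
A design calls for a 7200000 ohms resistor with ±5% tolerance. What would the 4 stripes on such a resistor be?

violet, red, green, gold

7200000 Ω = 72 × 10^5.
7 → violet
2 → red
Multiplier 10^5 → green.
±5% tolerance → gold.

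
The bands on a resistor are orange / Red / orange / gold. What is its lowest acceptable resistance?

Orange → 3 (first significant figure)
Red → 2 (second significant figure)
Orange → ×10^3 multiplier
Gold → ±5% tolerance
32 × 1000 = 32000 Ω
Lowest = 32000 × (1 − 5/100) = 30400 Ω.

30400 Ω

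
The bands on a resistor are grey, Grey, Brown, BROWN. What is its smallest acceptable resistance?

871.2 Ω

Grey → 8 (first significant figure)
Grey → 8 (second significant figure)
Brown → ×10 multiplier
Brown → ±1% tolerance
88 × 10 = 880 Ω
Smallest = 880 × (1 − 1/100) = 871.2 Ω.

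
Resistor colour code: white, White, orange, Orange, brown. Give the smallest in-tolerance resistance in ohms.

983070 Ω

White → 9 (first significant figure)
White → 9 (second significant figure)
Orange → 3 (third significant figure)
Orange → ×10^3 multiplier
Brown → ±1% tolerance
993 × 1000 = 993000 Ω
Smallest = 993000 × (1 − 1/100) = 983070 Ω.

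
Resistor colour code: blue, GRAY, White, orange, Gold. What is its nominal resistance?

Blue → 6 (first significant figure)
Grey → 8 (second significant figure)
White → 9 (third significant figure)
Orange → ×10^3 multiplier
689 × 1000 = 689000 Ω

689000 Ω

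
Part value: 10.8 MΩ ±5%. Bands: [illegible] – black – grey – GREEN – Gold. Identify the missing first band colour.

brown

10800000 Ω = 108 × 10^5.
The first band gives digit 1 of the significand, and 1 is brown.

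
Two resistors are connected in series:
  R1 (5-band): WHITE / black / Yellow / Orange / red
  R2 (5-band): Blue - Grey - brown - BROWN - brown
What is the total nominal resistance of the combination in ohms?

R1: white, black, yellow → 904; orange ×10^3 → 904000 Ω.
R2: blue, grey, brown → 681; brown ×10 → 6810 Ω.
Series: 904000 + 6810 = 910810 Ω.

910810 Ω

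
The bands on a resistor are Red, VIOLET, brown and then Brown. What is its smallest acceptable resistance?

267.3 Ω

Red → 2 (first significant figure)
Violet → 7 (second significant figure)
Brown → ×10 multiplier
Brown → ±1% tolerance
27 × 10 = 270 Ω
Smallest = 270 × (1 − 1/100) = 267.3 Ω.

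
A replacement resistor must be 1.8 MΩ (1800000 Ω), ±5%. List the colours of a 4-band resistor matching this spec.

1800000 Ω = 18 × 10^5.
1 → brown
8 → grey
Multiplier 10^5 → green.
±5% tolerance → gold.

brown, grey, green, gold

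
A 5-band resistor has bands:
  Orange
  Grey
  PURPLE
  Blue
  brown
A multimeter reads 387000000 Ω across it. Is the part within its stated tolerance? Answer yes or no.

Orange → 3 (first significant figure)
Grey → 8 (second significant figure)
Violet → 7 (third significant figure)
Blue → ×10^6 multiplier
Brown → ±1% tolerance
387 × 1000000 = 387000000 Ω
Allowed range: 383130000 Ω to 390870000 Ω.
387000000 Ω lies inside that range.

yes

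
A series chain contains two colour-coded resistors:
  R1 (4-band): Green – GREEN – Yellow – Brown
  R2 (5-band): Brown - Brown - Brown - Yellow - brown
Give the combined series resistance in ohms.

R1: green, green → 55; yellow ×10^4 → 550000 Ω.
R2: brown, brown, brown → 111; yellow ×10^4 → 1110000 Ω.
Series: 550000 + 1110000 = 1660000 Ω.

1660000 Ω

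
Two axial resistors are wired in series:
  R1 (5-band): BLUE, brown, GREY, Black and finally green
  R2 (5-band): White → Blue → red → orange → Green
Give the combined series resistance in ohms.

962618 Ω

R1: blue, brown, grey → 618; black ×1 → 618 Ω.
R2: white, blue, red → 962; orange ×10^3 → 962000 Ω.
Series: 618 + 962000 = 962618 Ω.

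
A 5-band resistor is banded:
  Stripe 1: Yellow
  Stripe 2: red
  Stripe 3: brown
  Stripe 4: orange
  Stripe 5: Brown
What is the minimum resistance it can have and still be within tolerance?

Yellow → 4 (first significant figure)
Red → 2 (second significant figure)
Brown → 1 (third significant figure)
Orange → ×10^3 multiplier
Brown → ±1% tolerance
421 × 1000 = 421000 Ω
Minimum = 421000 × (1 − 1/100) = 416790 Ω.

416790 Ω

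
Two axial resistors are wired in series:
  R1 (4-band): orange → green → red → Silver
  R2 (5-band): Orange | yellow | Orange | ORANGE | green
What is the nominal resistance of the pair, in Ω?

R1: orange, green → 35; red ×10^2 → 3500 Ω.
R2: orange, yellow, orange → 343; orange ×10^3 → 343000 Ω.
Series: 3500 + 343000 = 346500 Ω.

346500 Ω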